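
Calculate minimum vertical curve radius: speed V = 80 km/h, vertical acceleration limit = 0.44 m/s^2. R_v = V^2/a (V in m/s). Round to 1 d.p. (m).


Convert speed: V = 80 / 3.6 = 22.2222 m/s
V^2 = 493.8272 m^2/s^2
R_v = 493.8272 / 0.44
R_v = 1122.3 m

1122.3


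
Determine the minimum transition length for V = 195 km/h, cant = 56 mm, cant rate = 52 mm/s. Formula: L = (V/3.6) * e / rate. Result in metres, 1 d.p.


Convert speed: V = 195 / 3.6 = 54.1667 m/s
L = 54.1667 * 56 / 52
L = 3033.3333 / 52
L = 58.3 m

58.3


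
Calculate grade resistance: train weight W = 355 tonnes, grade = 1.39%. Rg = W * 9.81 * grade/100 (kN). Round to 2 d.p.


Rg = W * 9.81 * grade / 100
Rg = 355 * 9.81 * 1.39 / 100
Rg = 3482.55 * 0.0139
Rg = 48.41 kN

48.41


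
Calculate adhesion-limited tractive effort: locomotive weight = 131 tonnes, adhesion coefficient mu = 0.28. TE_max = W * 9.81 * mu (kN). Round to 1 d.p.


TE_max = W * g * mu
TE_max = 131 * 9.81 * 0.28
TE_max = 1285.11 * 0.28
TE_max = 359.8 kN

359.8


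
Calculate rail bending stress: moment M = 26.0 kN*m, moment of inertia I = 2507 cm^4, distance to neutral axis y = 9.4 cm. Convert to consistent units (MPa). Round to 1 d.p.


Convert units:
M = 26.0 kN*m = 26000000 N*mm
y = 9.4 cm = 94 mm
I = 2507 cm^4 = 25070000 mm^4
sigma = 26000000 * 94 / 25070000
sigma = 97.5 MPa

97.5


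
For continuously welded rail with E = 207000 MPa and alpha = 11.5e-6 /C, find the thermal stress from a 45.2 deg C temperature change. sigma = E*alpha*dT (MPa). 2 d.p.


sigma = E * alpha * dT
sigma = 207000 * 11.5e-6 * 45.2
sigma = 2.3805 * 45.2
sigma = 107.60 MPa

107.60


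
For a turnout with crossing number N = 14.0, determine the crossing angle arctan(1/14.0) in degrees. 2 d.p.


1/N = 1/14.0 = 0.071429
angle = arctan(0.071429) = 0.071307 rad
angle = 0.071307 * 180/pi = 4.09 degrees

4.09


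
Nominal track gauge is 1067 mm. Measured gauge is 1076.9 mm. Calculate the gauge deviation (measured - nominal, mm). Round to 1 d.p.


Deviation = measured - nominal
Deviation = 1076.9 - 1067
Deviation = 9.9 mm

9.9


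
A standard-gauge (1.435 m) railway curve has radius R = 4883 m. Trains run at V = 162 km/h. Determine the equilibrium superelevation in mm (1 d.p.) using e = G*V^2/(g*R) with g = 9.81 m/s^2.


Convert speed: V = 162 / 3.6 = 45.0 m/s
Apply formula: e = 1.435 * 45.0^2 / (9.81 * 4883)
e = 1.435 * 2025.0 / 47902.23
e = 0.060663 m = 60.7 mm

60.7


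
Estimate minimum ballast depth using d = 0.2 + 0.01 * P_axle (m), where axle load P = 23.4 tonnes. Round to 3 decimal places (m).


d = 0.2 + 0.01 * 23.4
d = 0.2 + 0.234
d = 0.434 m

0.434


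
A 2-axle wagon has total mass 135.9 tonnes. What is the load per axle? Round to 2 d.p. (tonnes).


Load per axle = total weight / number of axles
Load = 135.9 / 2
Load = 67.95 tonnes

67.95


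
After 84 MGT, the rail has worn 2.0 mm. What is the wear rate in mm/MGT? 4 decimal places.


Wear rate = total wear / cumulative tonnage
Rate = 2.0 / 84
Rate = 0.0238 mm/MGT

0.0238


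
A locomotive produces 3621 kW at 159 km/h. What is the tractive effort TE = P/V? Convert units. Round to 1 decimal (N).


Convert: P = 3621 kW = 3621000 W
V = 159 / 3.6 = 44.1667 m/s
TE = 3621000 / 44.1667
TE = 81984.9 N

81984.9


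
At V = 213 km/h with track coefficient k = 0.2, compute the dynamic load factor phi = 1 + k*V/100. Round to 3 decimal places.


phi = 1 + k * V / 100
phi = 1 + 0.2 * 213 / 100
phi = 1 + 0.426
phi = 1.426

1.426


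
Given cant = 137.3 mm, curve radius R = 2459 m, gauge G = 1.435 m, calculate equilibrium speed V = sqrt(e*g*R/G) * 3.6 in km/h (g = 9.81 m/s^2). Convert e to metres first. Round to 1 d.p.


Convert cant: e = 137.3 mm = 0.1373 m
V_ms = sqrt(0.1373 * 9.81 * 2459 / 1.435)
V_ms = sqrt(2308.055099) = 48.0422 m/s
V = 48.0422 * 3.6 = 173.0 km/h

173.0


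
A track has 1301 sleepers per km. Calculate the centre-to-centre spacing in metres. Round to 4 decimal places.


Spacing = 1000 m / number of sleepers
Spacing = 1000 / 1301
Spacing = 0.7686 m

0.7686


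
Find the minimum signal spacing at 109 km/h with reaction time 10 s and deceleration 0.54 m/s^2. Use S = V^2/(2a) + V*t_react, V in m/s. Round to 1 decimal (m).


V = 109 / 3.6 = 30.2778 m/s
Braking distance = 30.2778^2 / (2*0.54) = 848.8369 m
Sighting distance = 30.2778 * 10 = 302.7778 m
S = 848.8369 + 302.7778 = 1151.6 m

1151.6


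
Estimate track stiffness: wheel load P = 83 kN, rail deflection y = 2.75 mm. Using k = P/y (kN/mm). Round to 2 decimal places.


Track stiffness k = P / y
k = 83 / 2.75
k = 30.18 kN/mm

30.18


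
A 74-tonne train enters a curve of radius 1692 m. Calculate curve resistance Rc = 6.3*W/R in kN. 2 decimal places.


Rc = 6.3 * W / R
Rc = 6.3 * 74 / 1692
Rc = 466.2 / 1692
Rc = 0.28 kN

0.28


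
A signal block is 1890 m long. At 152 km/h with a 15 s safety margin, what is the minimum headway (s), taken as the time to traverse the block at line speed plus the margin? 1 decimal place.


V = 152 / 3.6 = 42.2222 m/s
Block traversal time = 1890 / 42.2222 = 44.7632 s
Headway = 44.7632 + 15
Headway = 59.8 s

59.8


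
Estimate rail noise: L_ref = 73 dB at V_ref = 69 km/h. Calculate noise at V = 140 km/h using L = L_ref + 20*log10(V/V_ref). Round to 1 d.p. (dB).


V/V_ref = 140 / 69 = 2.028986
log10(2.028986) = 0.307279
20 * 0.307279 = 6.1456
L = 73 + 6.1456 = 79.1 dB

79.1


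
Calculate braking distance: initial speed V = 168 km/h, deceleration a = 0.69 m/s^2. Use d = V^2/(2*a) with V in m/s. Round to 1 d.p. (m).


Convert speed: V = 168 / 3.6 = 46.6667 m/s
V^2 = 2177.7778
d = 2177.7778 / (2 * 0.69)
d = 2177.7778 / 1.38
d = 1578.1 m

1578.1


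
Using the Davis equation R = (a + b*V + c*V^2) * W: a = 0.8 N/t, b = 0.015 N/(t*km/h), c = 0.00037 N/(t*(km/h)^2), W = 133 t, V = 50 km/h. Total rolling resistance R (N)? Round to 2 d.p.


b*V = 0.015 * 50 = 0.75
c*V^2 = 0.00037 * 2500 = 0.925
R_per_t = 0.8 + 0.75 + 0.925 = 2.475 N/t
R_total = 2.475 * 133 = 329.18 N

329.18


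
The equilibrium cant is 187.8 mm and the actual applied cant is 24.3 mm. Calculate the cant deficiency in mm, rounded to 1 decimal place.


Cant deficiency = equilibrium cant - actual cant
CD = 187.8 - 24.3
CD = 163.5 mm

163.5


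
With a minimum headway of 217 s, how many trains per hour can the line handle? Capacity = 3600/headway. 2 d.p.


Capacity = 3600 / headway
Capacity = 3600 / 217
Capacity = 16.59 trains/hour

16.59


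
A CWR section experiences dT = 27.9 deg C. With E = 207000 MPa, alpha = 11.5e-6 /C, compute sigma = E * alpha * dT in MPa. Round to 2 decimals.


sigma = E * alpha * dT
sigma = 207000 * 11.5e-6 * 27.9
sigma = 2.3805 * 27.9
sigma = 66.42 MPa

66.42


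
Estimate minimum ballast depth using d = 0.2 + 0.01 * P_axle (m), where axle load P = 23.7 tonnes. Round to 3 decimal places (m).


d = 0.2 + 0.01 * 23.7
d = 0.2 + 0.237
d = 0.437 m

0.437


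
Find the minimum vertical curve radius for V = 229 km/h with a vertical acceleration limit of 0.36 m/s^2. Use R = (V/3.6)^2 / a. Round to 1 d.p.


Convert speed: V = 229 / 3.6 = 63.6111 m/s
V^2 = 4046.3735 m^2/s^2
R_v = 4046.3735 / 0.36
R_v = 11239.9 m

11239.9


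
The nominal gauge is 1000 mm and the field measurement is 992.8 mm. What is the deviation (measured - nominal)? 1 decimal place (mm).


Deviation = measured - nominal
Deviation = 992.8 - 1000
Deviation = -7.2 mm

-7.2


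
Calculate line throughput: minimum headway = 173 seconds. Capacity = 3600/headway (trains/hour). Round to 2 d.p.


Capacity = 3600 / headway
Capacity = 3600 / 173
Capacity = 20.81 trains/hour

20.81


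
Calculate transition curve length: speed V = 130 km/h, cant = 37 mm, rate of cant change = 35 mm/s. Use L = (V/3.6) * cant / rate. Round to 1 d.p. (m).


Convert speed: V = 130 / 3.6 = 36.1111 m/s
L = 36.1111 * 37 / 35
L = 1336.1111 / 35
L = 38.2 m

38.2


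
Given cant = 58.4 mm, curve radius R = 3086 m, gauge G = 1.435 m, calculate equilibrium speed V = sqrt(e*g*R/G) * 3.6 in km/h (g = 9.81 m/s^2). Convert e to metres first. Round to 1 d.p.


Convert cant: e = 58.4 mm = 0.0584 m
V_ms = sqrt(0.0584 * 9.81 * 3086 / 1.435)
V_ms = sqrt(1232.043027) = 35.1005 m/s
V = 35.1005 * 3.6 = 126.4 km/h

126.4


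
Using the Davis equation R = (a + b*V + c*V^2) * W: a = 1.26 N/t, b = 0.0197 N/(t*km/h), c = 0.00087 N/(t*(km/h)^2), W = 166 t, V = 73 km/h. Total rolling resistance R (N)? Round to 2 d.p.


b*V = 0.0197 * 73 = 1.4381
c*V^2 = 0.00087 * 5329 = 4.63623
R_per_t = 1.26 + 1.4381 + 4.63623 = 7.33433 N/t
R_total = 7.33433 * 166 = 1217.50 N

1217.50


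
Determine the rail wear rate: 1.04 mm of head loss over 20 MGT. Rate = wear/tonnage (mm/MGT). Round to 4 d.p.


Wear rate = total wear / cumulative tonnage
Rate = 1.04 / 20
Rate = 0.0520 mm/MGT

0.0520


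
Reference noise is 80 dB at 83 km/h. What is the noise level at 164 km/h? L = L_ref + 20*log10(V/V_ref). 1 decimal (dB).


V/V_ref = 164 / 83 = 1.975904
log10(1.975904) = 0.295766
20 * 0.295766 = 5.9153
L = 80 + 5.9153 = 85.9 dB

85.9


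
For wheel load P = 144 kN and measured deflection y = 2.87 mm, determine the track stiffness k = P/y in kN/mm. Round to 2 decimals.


Track stiffness k = P / y
k = 144 / 2.87
k = 50.17 kN/mm

50.17


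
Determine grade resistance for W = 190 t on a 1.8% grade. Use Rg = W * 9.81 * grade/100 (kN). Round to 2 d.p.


Rg = W * 9.81 * grade / 100
Rg = 190 * 9.81 * 1.8 / 100
Rg = 1863.9 * 0.018
Rg = 33.55 kN

33.55


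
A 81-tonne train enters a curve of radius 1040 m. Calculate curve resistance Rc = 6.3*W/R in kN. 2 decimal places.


Rc = 6.3 * W / R
Rc = 6.3 * 81 / 1040
Rc = 510.3 / 1040
Rc = 0.49 kN

0.49


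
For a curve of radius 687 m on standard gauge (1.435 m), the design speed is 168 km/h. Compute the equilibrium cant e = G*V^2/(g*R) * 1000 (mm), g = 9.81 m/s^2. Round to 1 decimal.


Convert speed: V = 168 / 3.6 = 46.6667 m/s
Apply formula: e = 1.435 * 46.6667^2 / (9.81 * 687)
e = 1.435 * 2177.7778 / 6739.47
e = 0.463703 m = 463.7 mm

463.7


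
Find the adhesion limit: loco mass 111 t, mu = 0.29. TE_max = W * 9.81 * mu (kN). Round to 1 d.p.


TE_max = W * g * mu
TE_max = 111 * 9.81 * 0.29
TE_max = 1088.91 * 0.29
TE_max = 315.8 kN

315.8


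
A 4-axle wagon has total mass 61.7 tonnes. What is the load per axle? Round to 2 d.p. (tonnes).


Load per axle = total weight / number of axles
Load = 61.7 / 4
Load = 15.43 tonnes

15.43


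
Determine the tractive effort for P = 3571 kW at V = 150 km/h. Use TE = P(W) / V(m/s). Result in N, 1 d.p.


Convert: P = 3571 kW = 3571000 W
V = 150 / 3.6 = 41.6667 m/s
TE = 3571000 / 41.6667
TE = 85704.0 N

85704.0


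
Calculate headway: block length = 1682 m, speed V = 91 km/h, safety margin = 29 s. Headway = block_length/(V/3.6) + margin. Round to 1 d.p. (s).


V = 91 / 3.6 = 25.2778 m/s
Block traversal time = 1682 / 25.2778 = 66.5407 s
Headway = 66.5407 + 29
Headway = 95.5 s

95.5


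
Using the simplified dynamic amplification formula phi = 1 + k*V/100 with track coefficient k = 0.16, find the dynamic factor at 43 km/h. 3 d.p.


phi = 1 + k * V / 100
phi = 1 + 0.16 * 43 / 100
phi = 1 + 0.0688
phi = 1.069

1.069


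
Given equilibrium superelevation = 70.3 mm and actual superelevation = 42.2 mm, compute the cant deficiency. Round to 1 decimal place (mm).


Cant deficiency = equilibrium cant - actual cant
CD = 70.3 - 42.2
CD = 28.1 mm

28.1


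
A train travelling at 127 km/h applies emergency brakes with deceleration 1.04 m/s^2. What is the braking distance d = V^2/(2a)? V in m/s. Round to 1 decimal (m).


Convert speed: V = 127 / 3.6 = 35.2778 m/s
V^2 = 1244.5216
d = 1244.5216 / (2 * 1.04)
d = 1244.5216 / 2.08
d = 598.3 m

598.3


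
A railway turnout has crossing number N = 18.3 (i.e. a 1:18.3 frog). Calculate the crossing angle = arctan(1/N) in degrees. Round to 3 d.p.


1/N = 1/18.3 = 0.054645
angle = arctan(0.054645) = 0.054591 rad
angle = 0.054591 * 180/pi = 3.128 degrees

3.128


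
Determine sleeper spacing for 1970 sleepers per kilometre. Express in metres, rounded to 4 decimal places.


Spacing = 1000 m / number of sleepers
Spacing = 1000 / 1970
Spacing = 0.5076 m

0.5076


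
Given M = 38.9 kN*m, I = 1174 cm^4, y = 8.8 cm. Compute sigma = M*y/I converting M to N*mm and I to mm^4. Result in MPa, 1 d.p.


Convert units:
M = 38.9 kN*m = 38900000 N*mm
y = 8.8 cm = 88 mm
I = 1174 cm^4 = 11740000 mm^4
sigma = 38900000 * 88 / 11740000
sigma = 291.6 MPa

291.6


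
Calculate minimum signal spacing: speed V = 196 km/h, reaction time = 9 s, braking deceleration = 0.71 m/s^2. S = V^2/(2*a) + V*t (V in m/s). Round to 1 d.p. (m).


V = 196 / 3.6 = 54.4444 m/s
Braking distance = 54.4444^2 / (2*0.71) = 2087.463 m
Sighting distance = 54.4444 * 9 = 490.0 m
S = 2087.463 + 490.0 = 2577.5 m

2577.5


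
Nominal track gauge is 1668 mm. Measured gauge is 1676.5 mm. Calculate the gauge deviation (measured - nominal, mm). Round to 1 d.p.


Deviation = measured - nominal
Deviation = 1676.5 - 1668
Deviation = 8.5 mm

8.5


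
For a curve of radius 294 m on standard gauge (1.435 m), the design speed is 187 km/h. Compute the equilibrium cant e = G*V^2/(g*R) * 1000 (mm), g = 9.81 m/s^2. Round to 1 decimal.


Convert speed: V = 187 / 3.6 = 51.9444 m/s
Apply formula: e = 1.435 * 51.9444^2 / (9.81 * 294)
e = 1.435 * 2698.2253 / 2884.14
e = 1.342498 m = 1342.5 mm

1342.5


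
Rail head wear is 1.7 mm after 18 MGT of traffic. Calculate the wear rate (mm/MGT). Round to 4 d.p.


Wear rate = total wear / cumulative tonnage
Rate = 1.7 / 18
Rate = 0.0944 mm/MGT

0.0944


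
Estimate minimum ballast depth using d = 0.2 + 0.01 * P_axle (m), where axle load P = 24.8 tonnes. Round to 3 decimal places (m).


d = 0.2 + 0.01 * 24.8
d = 0.2 + 0.248
d = 0.448 m

0.448


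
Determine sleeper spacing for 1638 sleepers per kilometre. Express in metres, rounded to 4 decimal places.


Spacing = 1000 m / number of sleepers
Spacing = 1000 / 1638
Spacing = 0.6105 m

0.6105


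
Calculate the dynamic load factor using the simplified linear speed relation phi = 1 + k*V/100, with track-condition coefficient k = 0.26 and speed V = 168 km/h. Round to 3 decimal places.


phi = 1 + k * V / 100
phi = 1 + 0.26 * 168 / 100
phi = 1 + 0.4368
phi = 1.437

1.437


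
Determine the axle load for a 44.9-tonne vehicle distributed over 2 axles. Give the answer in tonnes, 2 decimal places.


Load per axle = total weight / number of axles
Load = 44.9 / 2
Load = 22.45 tonnes

22.45


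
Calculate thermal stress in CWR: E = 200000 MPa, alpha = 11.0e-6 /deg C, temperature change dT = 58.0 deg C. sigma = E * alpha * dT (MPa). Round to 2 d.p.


sigma = E * alpha * dT
sigma = 200000 * 11.0e-6 * 58.0
sigma = 2.2 * 58.0
sigma = 127.60 MPa

127.60


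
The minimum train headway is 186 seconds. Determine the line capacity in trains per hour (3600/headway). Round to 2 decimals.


Capacity = 3600 / headway
Capacity = 3600 / 186
Capacity = 19.35 trains/hour

19.35


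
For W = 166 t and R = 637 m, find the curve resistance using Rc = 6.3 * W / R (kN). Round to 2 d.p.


Rc = 6.3 * W / R
Rc = 6.3 * 166 / 637
Rc = 1045.8 / 637
Rc = 1.64 kN

1.64


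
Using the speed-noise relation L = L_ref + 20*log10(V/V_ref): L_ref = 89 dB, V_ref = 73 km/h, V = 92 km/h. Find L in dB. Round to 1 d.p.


V/V_ref = 92 / 73 = 1.260274
log10(1.260274) = 0.100465
20 * 0.100465 = 2.0093
L = 89 + 2.0093 = 91.0 dB

91.0


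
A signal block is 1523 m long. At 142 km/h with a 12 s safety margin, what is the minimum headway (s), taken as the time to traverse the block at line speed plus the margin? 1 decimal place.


V = 142 / 3.6 = 39.4444 m/s
Block traversal time = 1523 / 39.4444 = 38.6113 s
Headway = 38.6113 + 12
Headway = 50.6 s

50.6


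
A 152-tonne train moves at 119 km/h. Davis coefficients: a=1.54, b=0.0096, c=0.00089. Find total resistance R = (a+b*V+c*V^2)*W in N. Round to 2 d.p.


b*V = 0.0096 * 119 = 1.1424
c*V^2 = 0.00089 * 14161 = 12.60329
R_per_t = 1.54 + 1.1424 + 12.60329 = 15.28569 N/t
R_total = 15.28569 * 152 = 2323.42 N

2323.42


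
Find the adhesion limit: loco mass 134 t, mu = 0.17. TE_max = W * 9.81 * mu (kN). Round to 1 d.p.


TE_max = W * g * mu
TE_max = 134 * 9.81 * 0.17
TE_max = 1314.54 * 0.17
TE_max = 223.5 kN

223.5


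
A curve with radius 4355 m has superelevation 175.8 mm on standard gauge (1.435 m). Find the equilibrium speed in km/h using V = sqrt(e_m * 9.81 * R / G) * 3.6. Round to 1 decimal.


Convert cant: e = 175.8 mm = 0.1758 m
V_ms = sqrt(0.1758 * 9.81 * 4355 / 1.435)
V_ms = sqrt(5233.884523) = 72.3456 m/s
V = 72.3456 * 3.6 = 260.4 km/h

260.4


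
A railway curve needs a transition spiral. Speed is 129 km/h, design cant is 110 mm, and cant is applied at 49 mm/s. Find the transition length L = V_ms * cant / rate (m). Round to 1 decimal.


Convert speed: V = 129 / 3.6 = 35.8333 m/s
L = 35.8333 * 110 / 49
L = 3941.6667 / 49
L = 80.4 m

80.4


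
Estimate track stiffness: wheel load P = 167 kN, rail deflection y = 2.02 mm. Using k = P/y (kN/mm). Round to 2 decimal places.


Track stiffness k = P / y
k = 167 / 2.02
k = 82.67 kN/mm

82.67


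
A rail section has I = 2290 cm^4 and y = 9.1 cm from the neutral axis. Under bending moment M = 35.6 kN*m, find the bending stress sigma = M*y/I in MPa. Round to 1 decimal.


Convert units:
M = 35.6 kN*m = 35600000 N*mm
y = 9.1 cm = 91 mm
I = 2290 cm^4 = 22900000 mm^4
sigma = 35600000 * 91 / 22900000
sigma = 141.5 MPa

141.5


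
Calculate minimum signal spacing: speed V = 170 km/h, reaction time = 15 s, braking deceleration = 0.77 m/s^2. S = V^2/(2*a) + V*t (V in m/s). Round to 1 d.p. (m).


V = 170 / 3.6 = 47.2222 m/s
Braking distance = 47.2222^2 / (2*0.77) = 1448.0119 m
Sighting distance = 47.2222 * 15 = 708.3333 m
S = 1448.0119 + 708.3333 = 2156.3 m

2156.3


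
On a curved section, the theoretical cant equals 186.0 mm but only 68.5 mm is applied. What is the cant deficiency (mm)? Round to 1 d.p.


Cant deficiency = equilibrium cant - actual cant
CD = 186.0 - 68.5
CD = 117.5 mm

117.5


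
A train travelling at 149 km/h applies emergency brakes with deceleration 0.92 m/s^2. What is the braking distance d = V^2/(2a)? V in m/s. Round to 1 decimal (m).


Convert speed: V = 149 / 3.6 = 41.3889 m/s
V^2 = 1713.0401
d = 1713.0401 / (2 * 0.92)
d = 1713.0401 / 1.84
d = 931.0 m

931.0


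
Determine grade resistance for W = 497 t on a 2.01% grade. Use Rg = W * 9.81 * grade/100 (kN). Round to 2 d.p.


Rg = W * 9.81 * grade / 100
Rg = 497 * 9.81 * 2.01 / 100
Rg = 4875.57 * 0.0201
Rg = 98.00 kN

98.00


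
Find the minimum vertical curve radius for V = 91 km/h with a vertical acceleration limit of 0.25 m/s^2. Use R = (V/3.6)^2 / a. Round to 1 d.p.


Convert speed: V = 91 / 3.6 = 25.2778 m/s
V^2 = 638.966 m^2/s^2
R_v = 638.966 / 0.25
R_v = 2555.9 m

2555.9


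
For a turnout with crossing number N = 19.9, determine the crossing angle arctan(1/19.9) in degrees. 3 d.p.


1/N = 1/19.9 = 0.050251
angle = arctan(0.050251) = 0.050209 rad
angle = 0.050209 * 180/pi = 2.877 degrees

2.877


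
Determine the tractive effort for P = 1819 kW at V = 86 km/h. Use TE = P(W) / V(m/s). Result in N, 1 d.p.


Convert: P = 1819 kW = 1819000 W
V = 86 / 3.6 = 23.8889 m/s
TE = 1819000 / 23.8889
TE = 76144.2 N

76144.2


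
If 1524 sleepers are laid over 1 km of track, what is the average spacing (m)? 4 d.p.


Spacing = 1000 m / number of sleepers
Spacing = 1000 / 1524
Spacing = 0.6562 m

0.6562


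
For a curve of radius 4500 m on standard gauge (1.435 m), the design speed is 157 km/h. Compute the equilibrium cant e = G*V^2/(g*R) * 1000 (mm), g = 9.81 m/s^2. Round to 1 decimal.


Convert speed: V = 157 / 3.6 = 43.6111 m/s
Apply formula: e = 1.435 * 43.6111^2 / (9.81 * 4500)
e = 1.435 * 1901.929 / 44145.0
e = 0.061825 m = 61.8 mm

61.8


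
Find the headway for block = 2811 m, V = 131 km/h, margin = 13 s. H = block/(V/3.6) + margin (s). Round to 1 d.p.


V = 131 / 3.6 = 36.3889 m/s
Block traversal time = 2811 / 36.3889 = 77.2489 s
Headway = 77.2489 + 13
Headway = 90.2 s

90.2


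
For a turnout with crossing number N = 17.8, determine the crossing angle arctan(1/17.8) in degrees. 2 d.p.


1/N = 1/17.8 = 0.05618
angle = arctan(0.05618) = 0.056121 rad
angle = 0.056121 * 180/pi = 3.22 degrees

3.22


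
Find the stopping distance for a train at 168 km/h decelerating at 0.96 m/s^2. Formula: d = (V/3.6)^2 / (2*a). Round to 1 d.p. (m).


Convert speed: V = 168 / 3.6 = 46.6667 m/s
V^2 = 2177.7778
d = 2177.7778 / (2 * 0.96)
d = 2177.7778 / 1.92
d = 1134.3 m

1134.3


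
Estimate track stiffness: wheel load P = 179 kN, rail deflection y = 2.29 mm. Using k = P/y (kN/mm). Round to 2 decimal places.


Track stiffness k = P / y
k = 179 / 2.29
k = 78.17 kN/mm

78.17


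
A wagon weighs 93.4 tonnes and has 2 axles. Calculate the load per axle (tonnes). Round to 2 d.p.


Load per axle = total weight / number of axles
Load = 93.4 / 2
Load = 46.70 tonnes

46.70


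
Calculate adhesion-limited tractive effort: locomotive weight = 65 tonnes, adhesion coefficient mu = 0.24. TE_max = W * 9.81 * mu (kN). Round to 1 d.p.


TE_max = W * g * mu
TE_max = 65 * 9.81 * 0.24
TE_max = 637.65 * 0.24
TE_max = 153.0 kN

153.0


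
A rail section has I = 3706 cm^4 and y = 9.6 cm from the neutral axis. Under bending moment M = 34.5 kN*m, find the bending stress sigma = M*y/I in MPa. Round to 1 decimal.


Convert units:
M = 34.5 kN*m = 34500000 N*mm
y = 9.6 cm = 96 mm
I = 3706 cm^4 = 37060000 mm^4
sigma = 34500000 * 96 / 37060000
sigma = 89.4 MPa

89.4


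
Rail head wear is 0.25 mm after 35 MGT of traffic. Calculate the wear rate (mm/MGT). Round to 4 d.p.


Wear rate = total wear / cumulative tonnage
Rate = 0.25 / 35
Rate = 0.0071 mm/MGT

0.0071


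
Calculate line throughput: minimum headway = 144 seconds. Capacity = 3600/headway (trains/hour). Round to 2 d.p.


Capacity = 3600 / headway
Capacity = 3600 / 144
Capacity = 25.00 trains/hour

25.00


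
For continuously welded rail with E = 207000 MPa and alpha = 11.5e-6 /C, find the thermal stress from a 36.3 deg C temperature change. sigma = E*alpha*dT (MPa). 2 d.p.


sigma = E * alpha * dT
sigma = 207000 * 11.5e-6 * 36.3
sigma = 2.3805 * 36.3
sigma = 86.41 MPa

86.41


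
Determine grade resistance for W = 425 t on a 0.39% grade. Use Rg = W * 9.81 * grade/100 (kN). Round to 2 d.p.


Rg = W * 9.81 * grade / 100
Rg = 425 * 9.81 * 0.39 / 100
Rg = 4169.25 * 0.0039
Rg = 16.26 kN

16.26


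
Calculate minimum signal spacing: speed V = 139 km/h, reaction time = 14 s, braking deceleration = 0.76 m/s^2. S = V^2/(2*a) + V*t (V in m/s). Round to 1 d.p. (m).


V = 139 / 3.6 = 38.6111 m/s
Braking distance = 38.6111^2 / (2*0.76) = 980.8013 m
Sighting distance = 38.6111 * 14 = 540.5556 m
S = 980.8013 + 540.5556 = 1521.4 m

1521.4


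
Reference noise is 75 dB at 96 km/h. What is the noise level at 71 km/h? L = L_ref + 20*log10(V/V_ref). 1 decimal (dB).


V/V_ref = 71 / 96 = 0.739583
log10(0.739583) = -0.131013
20 * -0.131013 = -2.6203
L = 75 + -2.6203 = 72.4 dB

72.4


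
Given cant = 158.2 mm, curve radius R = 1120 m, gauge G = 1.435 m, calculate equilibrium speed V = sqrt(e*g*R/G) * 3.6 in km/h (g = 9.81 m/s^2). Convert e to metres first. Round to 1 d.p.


Convert cant: e = 158.2 mm = 0.1582 m
V_ms = sqrt(0.1582 * 9.81 * 1120 / 1.435)
V_ms = sqrt(1211.271805) = 34.8033 m/s
V = 34.8033 * 3.6 = 125.3 km/h

125.3


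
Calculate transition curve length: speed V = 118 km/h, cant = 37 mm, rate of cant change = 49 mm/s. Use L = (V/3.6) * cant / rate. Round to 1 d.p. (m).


Convert speed: V = 118 / 3.6 = 32.7778 m/s
L = 32.7778 * 37 / 49
L = 1212.7778 / 49
L = 24.8 m

24.8


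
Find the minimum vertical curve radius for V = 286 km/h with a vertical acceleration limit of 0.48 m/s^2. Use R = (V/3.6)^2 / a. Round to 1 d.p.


Convert speed: V = 286 / 3.6 = 79.4444 m/s
V^2 = 6311.4198 m^2/s^2
R_v = 6311.4198 / 0.48
R_v = 13148.8 m

13148.8


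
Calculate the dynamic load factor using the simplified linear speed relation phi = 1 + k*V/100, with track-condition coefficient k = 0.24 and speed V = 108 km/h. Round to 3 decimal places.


phi = 1 + k * V / 100
phi = 1 + 0.24 * 108 / 100
phi = 1 + 0.2592
phi = 1.259

1.259


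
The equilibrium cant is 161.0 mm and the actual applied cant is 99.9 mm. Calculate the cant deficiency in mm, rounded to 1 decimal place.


Cant deficiency = equilibrium cant - actual cant
CD = 161.0 - 99.9
CD = 61.1 mm

61.1


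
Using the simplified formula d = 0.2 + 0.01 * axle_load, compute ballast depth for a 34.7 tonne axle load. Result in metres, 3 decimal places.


d = 0.2 + 0.01 * 34.7
d = 0.2 + 0.347
d = 0.547 m

0.547


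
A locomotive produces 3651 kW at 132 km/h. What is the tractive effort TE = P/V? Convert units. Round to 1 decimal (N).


Convert: P = 3651 kW = 3651000 W
V = 132 / 3.6 = 36.6667 m/s
TE = 3651000 / 36.6667
TE = 99572.7 N

99572.7


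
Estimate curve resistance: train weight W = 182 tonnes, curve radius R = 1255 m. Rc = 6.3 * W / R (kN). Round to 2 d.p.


Rc = 6.3 * W / R
Rc = 6.3 * 182 / 1255
Rc = 1146.6 / 1255
Rc = 0.91 kN

0.91


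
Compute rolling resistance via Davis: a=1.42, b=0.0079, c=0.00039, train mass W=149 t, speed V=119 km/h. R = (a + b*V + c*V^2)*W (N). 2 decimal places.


b*V = 0.0079 * 119 = 0.9401
c*V^2 = 0.00039 * 14161 = 5.52279
R_per_t = 1.42 + 0.9401 + 5.52279 = 7.88289 N/t
R_total = 7.88289 * 149 = 1174.55 N

1174.55


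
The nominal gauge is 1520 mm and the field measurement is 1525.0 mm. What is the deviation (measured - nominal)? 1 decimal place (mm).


Deviation = measured - nominal
Deviation = 1525.0 - 1520
Deviation = 5.0 mm

5.0


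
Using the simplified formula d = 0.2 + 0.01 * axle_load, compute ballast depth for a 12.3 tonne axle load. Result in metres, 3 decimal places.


d = 0.2 + 0.01 * 12.3
d = 0.2 + 0.123
d = 0.323 m

0.323


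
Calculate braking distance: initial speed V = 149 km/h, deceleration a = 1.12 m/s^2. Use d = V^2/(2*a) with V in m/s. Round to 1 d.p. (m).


Convert speed: V = 149 / 3.6 = 41.3889 m/s
V^2 = 1713.0401
d = 1713.0401 / (2 * 1.12)
d = 1713.0401 / 2.24
d = 764.8 m

764.8


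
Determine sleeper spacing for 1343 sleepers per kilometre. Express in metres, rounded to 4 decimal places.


Spacing = 1000 m / number of sleepers
Spacing = 1000 / 1343
Spacing = 0.7446 m

0.7446


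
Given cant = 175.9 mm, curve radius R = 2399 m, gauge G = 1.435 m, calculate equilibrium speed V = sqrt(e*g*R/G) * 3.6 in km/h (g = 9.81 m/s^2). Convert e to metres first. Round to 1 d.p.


Convert cant: e = 175.9 mm = 0.1759 m
V_ms = sqrt(0.1759 * 9.81 * 2399 / 1.435)
V_ms = sqrt(2884.78329) = 53.7102 m/s
V = 53.7102 * 3.6 = 193.4 km/h

193.4


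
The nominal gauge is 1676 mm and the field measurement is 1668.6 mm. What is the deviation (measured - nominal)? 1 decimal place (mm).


Deviation = measured - nominal
Deviation = 1668.6 - 1676
Deviation = -7.4 mm

-7.4


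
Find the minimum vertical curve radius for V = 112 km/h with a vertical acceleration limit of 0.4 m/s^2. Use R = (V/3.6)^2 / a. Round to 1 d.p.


Convert speed: V = 112 / 3.6 = 31.1111 m/s
V^2 = 967.9012 m^2/s^2
R_v = 967.9012 / 0.4
R_v = 2419.8 m

2419.8


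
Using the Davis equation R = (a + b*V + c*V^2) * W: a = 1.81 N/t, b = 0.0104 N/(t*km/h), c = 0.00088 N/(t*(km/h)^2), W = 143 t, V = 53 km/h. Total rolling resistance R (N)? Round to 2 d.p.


b*V = 0.0104 * 53 = 0.5512
c*V^2 = 0.00088 * 2809 = 2.47192
R_per_t = 1.81 + 0.5512 + 2.47192 = 4.83312 N/t
R_total = 4.83312 * 143 = 691.14 N

691.14


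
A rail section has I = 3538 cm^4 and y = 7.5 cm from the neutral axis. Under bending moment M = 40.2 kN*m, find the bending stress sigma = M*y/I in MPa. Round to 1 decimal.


Convert units:
M = 40.2 kN*m = 40200000 N*mm
y = 7.5 cm = 75 mm
I = 3538 cm^4 = 35380000 mm^4
sigma = 40200000 * 75 / 35380000
sigma = 85.2 MPa

85.2


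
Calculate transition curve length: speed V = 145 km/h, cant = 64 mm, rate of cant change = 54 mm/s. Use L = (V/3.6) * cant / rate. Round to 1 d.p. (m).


Convert speed: V = 145 / 3.6 = 40.2778 m/s
L = 40.2778 * 64 / 54
L = 2577.7778 / 54
L = 47.7 m

47.7


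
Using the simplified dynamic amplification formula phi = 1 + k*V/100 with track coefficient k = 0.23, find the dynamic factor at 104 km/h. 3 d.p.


phi = 1 + k * V / 100
phi = 1 + 0.23 * 104 / 100
phi = 1 + 0.2392
phi = 1.239

1.239


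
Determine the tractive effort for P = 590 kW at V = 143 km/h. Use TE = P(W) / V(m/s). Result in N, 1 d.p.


Convert: P = 590 kW = 590000 W
V = 143 / 3.6 = 39.7222 m/s
TE = 590000 / 39.7222
TE = 14853.1 N

14853.1


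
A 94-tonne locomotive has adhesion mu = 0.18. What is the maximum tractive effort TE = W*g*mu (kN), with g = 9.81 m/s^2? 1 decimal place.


TE_max = W * g * mu
TE_max = 94 * 9.81 * 0.18
TE_max = 922.14 * 0.18
TE_max = 166.0 kN

166.0


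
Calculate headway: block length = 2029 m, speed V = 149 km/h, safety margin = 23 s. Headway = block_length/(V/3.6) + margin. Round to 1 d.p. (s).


V = 149 / 3.6 = 41.3889 m/s
Block traversal time = 2029 / 41.3889 = 49.0228 s
Headway = 49.0228 + 23
Headway = 72.0 s

72.0


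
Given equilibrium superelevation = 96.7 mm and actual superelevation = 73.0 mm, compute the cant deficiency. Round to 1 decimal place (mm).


Cant deficiency = equilibrium cant - actual cant
CD = 96.7 - 73.0
CD = 23.7 mm

23.7


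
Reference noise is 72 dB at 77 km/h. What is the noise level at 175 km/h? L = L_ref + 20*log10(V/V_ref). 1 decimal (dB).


V/V_ref = 175 / 77 = 2.272727
log10(2.272727) = 0.356547
20 * 0.356547 = 7.1309
L = 72 + 7.1309 = 79.1 dB

79.1


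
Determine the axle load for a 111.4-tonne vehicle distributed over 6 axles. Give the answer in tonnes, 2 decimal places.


Load per axle = total weight / number of axles
Load = 111.4 / 6
Load = 18.57 tonnes

18.57


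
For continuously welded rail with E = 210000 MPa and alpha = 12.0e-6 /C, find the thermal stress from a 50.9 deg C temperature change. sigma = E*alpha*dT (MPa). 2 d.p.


sigma = E * alpha * dT
sigma = 210000 * 12.0e-6 * 50.9
sigma = 2.52 * 50.9
sigma = 128.27 MPa

128.27


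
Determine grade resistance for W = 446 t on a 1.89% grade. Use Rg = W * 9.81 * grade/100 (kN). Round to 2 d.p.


Rg = W * 9.81 * grade / 100
Rg = 446 * 9.81 * 1.89 / 100
Rg = 4375.26 * 0.0189
Rg = 82.69 kN

82.69


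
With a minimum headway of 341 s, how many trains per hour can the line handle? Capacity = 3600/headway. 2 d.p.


Capacity = 3600 / headway
Capacity = 3600 / 341
Capacity = 10.56 trains/hour

10.56


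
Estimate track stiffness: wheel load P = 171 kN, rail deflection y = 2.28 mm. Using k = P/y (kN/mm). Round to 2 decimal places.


Track stiffness k = P / y
k = 171 / 2.28
k = 75.00 kN/mm

75.00


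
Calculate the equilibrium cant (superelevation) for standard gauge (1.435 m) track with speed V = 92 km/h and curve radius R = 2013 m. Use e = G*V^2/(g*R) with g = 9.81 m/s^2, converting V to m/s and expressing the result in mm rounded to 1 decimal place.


Convert speed: V = 92 / 3.6 = 25.5556 m/s
Apply formula: e = 1.435 * 25.5556^2 / (9.81 * 2013)
e = 1.435 * 653.0864 / 19747.53
e = 0.047458 m = 47.5 mm

47.5


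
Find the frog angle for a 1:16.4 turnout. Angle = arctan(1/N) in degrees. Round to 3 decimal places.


1/N = 1/16.4 = 0.060976
angle = arctan(0.060976) = 0.0609 rad
angle = 0.0609 * 180/pi = 3.489 degrees

3.489


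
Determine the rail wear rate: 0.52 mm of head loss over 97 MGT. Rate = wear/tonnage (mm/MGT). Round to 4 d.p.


Wear rate = total wear / cumulative tonnage
Rate = 0.52 / 97
Rate = 0.0054 mm/MGT

0.0054


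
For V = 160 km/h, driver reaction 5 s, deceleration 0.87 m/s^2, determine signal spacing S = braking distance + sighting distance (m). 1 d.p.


V = 160 / 3.6 = 44.4444 m/s
Braking distance = 44.4444^2 / (2*0.87) = 1135.2349 m
Sighting distance = 44.4444 * 5 = 222.2222 m
S = 1135.2349 + 222.2222 = 1357.5 m

1357.5


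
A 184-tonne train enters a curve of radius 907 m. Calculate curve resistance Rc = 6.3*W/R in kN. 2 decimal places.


Rc = 6.3 * W / R
Rc = 6.3 * 184 / 907
Rc = 1159.2 / 907
Rc = 1.28 kN

1.28


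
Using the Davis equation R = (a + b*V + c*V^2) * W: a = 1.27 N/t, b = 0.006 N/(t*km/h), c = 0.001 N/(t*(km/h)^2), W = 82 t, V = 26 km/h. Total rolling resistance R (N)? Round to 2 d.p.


b*V = 0.006 * 26 = 0.156
c*V^2 = 0.001 * 676 = 0.676
R_per_t = 1.27 + 0.156 + 0.676 = 2.102 N/t
R_total = 2.102 * 82 = 172.36 N

172.36


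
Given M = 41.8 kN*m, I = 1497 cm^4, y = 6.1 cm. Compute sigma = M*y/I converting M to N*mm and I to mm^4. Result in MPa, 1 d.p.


Convert units:
M = 41.8 kN*m = 41800000 N*mm
y = 6.1 cm = 61 mm
I = 1497 cm^4 = 14970000 mm^4
sigma = 41800000 * 61 / 14970000
sigma = 170.3 MPa

170.3


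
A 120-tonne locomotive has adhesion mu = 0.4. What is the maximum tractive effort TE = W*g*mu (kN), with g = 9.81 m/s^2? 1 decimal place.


TE_max = W * g * mu
TE_max = 120 * 9.81 * 0.4
TE_max = 1177.2 * 0.4
TE_max = 470.9 kN

470.9


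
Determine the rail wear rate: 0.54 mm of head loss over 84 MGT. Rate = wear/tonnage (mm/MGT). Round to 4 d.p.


Wear rate = total wear / cumulative tonnage
Rate = 0.54 / 84
Rate = 0.0064 mm/MGT

0.0064


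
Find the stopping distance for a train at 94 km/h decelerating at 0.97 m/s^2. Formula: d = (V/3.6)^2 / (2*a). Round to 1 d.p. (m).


Convert speed: V = 94 / 3.6 = 26.1111 m/s
V^2 = 681.7901
d = 681.7901 / (2 * 0.97)
d = 681.7901 / 1.94
d = 351.4 m

351.4


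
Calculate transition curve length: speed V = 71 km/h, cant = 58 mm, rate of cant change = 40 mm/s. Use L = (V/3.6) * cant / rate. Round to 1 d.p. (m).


Convert speed: V = 71 / 3.6 = 19.7222 m/s
L = 19.7222 * 58 / 40
L = 1143.8889 / 40
L = 28.6 m

28.6


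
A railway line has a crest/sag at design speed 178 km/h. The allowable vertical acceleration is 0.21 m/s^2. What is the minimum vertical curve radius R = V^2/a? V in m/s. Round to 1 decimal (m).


Convert speed: V = 178 / 3.6 = 49.4444 m/s
V^2 = 2444.7531 m^2/s^2
R_v = 2444.7531 / 0.21
R_v = 11641.7 m

11641.7


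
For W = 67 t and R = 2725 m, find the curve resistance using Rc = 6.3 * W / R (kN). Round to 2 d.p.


Rc = 6.3 * W / R
Rc = 6.3 * 67 / 2725
Rc = 422.1 / 2725
Rc = 0.15 kN

0.15


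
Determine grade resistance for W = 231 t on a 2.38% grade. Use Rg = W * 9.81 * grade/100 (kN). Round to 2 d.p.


Rg = W * 9.81 * grade / 100
Rg = 231 * 9.81 * 2.38 / 100
Rg = 2266.11 * 0.0238
Rg = 53.93 kN

53.93


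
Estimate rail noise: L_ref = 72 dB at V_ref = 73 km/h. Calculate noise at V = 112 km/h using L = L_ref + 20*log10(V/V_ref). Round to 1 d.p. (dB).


V/V_ref = 112 / 73 = 1.534247
log10(1.534247) = 0.185895
20 * 0.185895 = 3.7179
L = 72 + 3.7179 = 75.7 dB

75.7


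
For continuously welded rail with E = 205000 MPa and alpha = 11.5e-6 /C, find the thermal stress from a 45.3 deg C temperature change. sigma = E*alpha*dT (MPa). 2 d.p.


sigma = E * alpha * dT
sigma = 205000 * 11.5e-6 * 45.3
sigma = 2.3575 * 45.3
sigma = 106.79 MPa

106.79


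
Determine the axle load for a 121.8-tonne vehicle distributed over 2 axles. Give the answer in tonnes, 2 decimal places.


Load per axle = total weight / number of axles
Load = 121.8 / 2
Load = 60.90 tonnes

60.90


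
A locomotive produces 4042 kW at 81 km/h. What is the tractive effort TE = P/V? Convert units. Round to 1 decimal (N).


Convert: P = 4042 kW = 4042000 W
V = 81 / 3.6 = 22.5 m/s
TE = 4042000 / 22.5
TE = 179644.4 N

179644.4


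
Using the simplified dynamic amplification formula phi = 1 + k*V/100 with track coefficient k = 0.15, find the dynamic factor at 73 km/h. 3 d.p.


phi = 1 + k * V / 100
phi = 1 + 0.15 * 73 / 100
phi = 1 + 0.1095
phi = 1.110

1.110


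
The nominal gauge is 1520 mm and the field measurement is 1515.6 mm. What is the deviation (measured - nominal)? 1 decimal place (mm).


Deviation = measured - nominal
Deviation = 1515.6 - 1520
Deviation = -4.4 mm

-4.4


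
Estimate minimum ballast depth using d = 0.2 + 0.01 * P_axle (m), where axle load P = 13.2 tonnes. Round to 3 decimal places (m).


d = 0.2 + 0.01 * 13.2
d = 0.2 + 0.132
d = 0.332 m

0.332


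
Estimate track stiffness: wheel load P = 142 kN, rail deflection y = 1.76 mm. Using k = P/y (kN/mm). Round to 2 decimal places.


Track stiffness k = P / y
k = 142 / 1.76
k = 80.68 kN/mm

80.68


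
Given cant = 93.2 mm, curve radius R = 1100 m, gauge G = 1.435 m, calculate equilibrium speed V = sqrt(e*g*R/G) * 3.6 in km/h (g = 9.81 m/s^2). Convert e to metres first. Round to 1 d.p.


Convert cant: e = 93.2 mm = 0.0932 m
V_ms = sqrt(0.0932 * 9.81 * 1100 / 1.435)
V_ms = sqrt(700.85101) = 26.4736 m/s
V = 26.4736 * 3.6 = 95.3 km/h

95.3


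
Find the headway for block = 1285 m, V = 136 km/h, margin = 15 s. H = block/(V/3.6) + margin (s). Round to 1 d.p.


V = 136 / 3.6 = 37.7778 m/s
Block traversal time = 1285 / 37.7778 = 34.0147 s
Headway = 34.0147 + 15
Headway = 49.0 s

49.0


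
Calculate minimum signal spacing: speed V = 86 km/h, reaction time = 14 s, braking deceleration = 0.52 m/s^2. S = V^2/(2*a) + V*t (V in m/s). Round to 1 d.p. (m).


V = 86 / 3.6 = 23.8889 m/s
Braking distance = 23.8889^2 / (2*0.52) = 548.7298 m
Sighting distance = 23.8889 * 14 = 334.4444 m
S = 548.7298 + 334.4444 = 883.2 m

883.2


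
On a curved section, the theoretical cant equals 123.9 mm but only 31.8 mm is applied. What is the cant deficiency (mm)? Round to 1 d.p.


Cant deficiency = equilibrium cant - actual cant
CD = 123.9 - 31.8
CD = 92.1 mm

92.1


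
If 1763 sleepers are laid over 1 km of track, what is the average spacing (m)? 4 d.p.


Spacing = 1000 m / number of sleepers
Spacing = 1000 / 1763
Spacing = 0.5672 m

0.5672


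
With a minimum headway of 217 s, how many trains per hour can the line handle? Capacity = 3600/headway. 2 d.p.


Capacity = 3600 / headway
Capacity = 3600 / 217
Capacity = 16.59 trains/hour

16.59


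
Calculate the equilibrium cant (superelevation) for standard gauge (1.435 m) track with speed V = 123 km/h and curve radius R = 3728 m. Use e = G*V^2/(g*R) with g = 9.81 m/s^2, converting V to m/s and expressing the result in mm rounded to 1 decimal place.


Convert speed: V = 123 / 3.6 = 34.1667 m/s
Apply formula: e = 1.435 * 34.1667^2 / (9.81 * 3728)
e = 1.435 * 1167.3611 / 36571.68
e = 0.045805 m = 45.8 mm

45.8


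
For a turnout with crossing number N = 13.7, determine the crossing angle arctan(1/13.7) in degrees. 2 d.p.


1/N = 1/13.7 = 0.072993
angle = arctan(0.072993) = 0.072863 rad
angle = 0.072863 * 180/pi = 4.17 degrees

4.17


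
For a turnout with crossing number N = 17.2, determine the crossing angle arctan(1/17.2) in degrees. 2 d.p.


1/N = 1/17.2 = 0.05814
angle = arctan(0.05814) = 0.058074 rad
angle = 0.058074 * 180/pi = 3.33 degrees

3.33


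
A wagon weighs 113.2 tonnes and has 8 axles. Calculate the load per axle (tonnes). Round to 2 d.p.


Load per axle = total weight / number of axles
Load = 113.2 / 8
Load = 14.15 tonnes

14.15


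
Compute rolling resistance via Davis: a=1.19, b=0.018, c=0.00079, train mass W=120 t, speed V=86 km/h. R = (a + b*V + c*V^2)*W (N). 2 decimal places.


b*V = 0.018 * 86 = 1.548
c*V^2 = 0.00079 * 7396 = 5.84284
R_per_t = 1.19 + 1.548 + 5.84284 = 8.58084 N/t
R_total = 8.58084 * 120 = 1029.70 N

1029.70


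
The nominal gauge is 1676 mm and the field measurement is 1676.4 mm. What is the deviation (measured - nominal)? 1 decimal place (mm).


Deviation = measured - nominal
Deviation = 1676.4 - 1676
Deviation = 0.4 mm

0.4


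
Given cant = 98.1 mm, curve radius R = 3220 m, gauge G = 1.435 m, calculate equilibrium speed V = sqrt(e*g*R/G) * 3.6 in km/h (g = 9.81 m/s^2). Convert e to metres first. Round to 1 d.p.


Convert cant: e = 98.1 mm = 0.0981 m
V_ms = sqrt(0.0981 * 9.81 * 3220 / 1.435)
V_ms = sqrt(2159.444195) = 46.4698 m/s
V = 46.4698 * 3.6 = 167.3 km/h

167.3
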